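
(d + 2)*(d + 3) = d^2 + 5*d + 6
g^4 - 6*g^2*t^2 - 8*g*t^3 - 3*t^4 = (g - 3*t)*(g + t)^3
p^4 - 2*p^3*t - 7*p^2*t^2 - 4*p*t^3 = p*(p - 4*t)*(p + t)^2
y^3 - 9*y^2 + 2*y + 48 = (y - 8)*(y - 3)*(y + 2)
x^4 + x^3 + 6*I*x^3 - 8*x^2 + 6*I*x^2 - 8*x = x*(x + 1)*(x + 2*I)*(x + 4*I)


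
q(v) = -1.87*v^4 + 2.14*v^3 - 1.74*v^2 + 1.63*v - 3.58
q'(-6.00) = 1869.31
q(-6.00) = -2961.76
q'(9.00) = -4962.59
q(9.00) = -10838.86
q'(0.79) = -0.80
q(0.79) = -3.05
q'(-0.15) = 2.32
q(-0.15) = -3.87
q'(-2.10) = 106.52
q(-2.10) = -70.86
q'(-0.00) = 1.63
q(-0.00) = -3.58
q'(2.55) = -89.53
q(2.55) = -54.32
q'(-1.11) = 23.63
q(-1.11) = -13.30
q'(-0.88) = 14.76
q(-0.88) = -8.94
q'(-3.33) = 360.62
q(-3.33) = -337.27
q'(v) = -7.48*v^3 + 6.42*v^2 - 3.48*v + 1.63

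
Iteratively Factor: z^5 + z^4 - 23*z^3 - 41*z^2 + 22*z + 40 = (z - 5)*(z^4 + 6*z^3 + 7*z^2 - 6*z - 8) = (z - 5)*(z + 1)*(z^3 + 5*z^2 + 2*z - 8) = (z - 5)*(z + 1)*(z + 2)*(z^2 + 3*z - 4) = (z - 5)*(z + 1)*(z + 2)*(z + 4)*(z - 1)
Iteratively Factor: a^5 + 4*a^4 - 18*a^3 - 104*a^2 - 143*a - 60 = (a + 1)*(a^4 + 3*a^3 - 21*a^2 - 83*a - 60) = (a + 1)*(a + 4)*(a^3 - a^2 - 17*a - 15) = (a + 1)^2*(a + 4)*(a^2 - 2*a - 15) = (a + 1)^2*(a + 3)*(a + 4)*(a - 5)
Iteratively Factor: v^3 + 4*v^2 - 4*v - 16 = (v + 2)*(v^2 + 2*v - 8) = (v - 2)*(v + 2)*(v + 4)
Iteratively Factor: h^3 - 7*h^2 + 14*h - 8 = (h - 1)*(h^2 - 6*h + 8) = (h - 4)*(h - 1)*(h - 2)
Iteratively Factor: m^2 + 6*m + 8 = (m + 2)*(m + 4)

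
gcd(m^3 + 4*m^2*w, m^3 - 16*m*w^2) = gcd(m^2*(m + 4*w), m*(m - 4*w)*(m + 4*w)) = m^2 + 4*m*w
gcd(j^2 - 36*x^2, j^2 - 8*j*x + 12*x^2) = -j + 6*x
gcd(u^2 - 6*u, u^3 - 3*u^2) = u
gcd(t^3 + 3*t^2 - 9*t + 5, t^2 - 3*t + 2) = t - 1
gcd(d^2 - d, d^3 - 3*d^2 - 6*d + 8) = d - 1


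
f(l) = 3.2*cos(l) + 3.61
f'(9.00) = -1.32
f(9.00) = 0.69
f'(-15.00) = 2.08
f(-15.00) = 1.18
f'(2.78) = -1.13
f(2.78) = 0.62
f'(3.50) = 1.12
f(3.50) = 0.61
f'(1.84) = -3.08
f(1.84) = 2.76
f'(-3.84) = -2.06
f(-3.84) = 1.16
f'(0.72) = -2.11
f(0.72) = 6.02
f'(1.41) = -3.16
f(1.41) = 4.12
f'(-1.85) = 3.08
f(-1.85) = 2.73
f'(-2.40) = 2.16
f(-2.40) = 1.25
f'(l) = -3.2*sin(l)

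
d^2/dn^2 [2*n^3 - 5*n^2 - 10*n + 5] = 12*n - 10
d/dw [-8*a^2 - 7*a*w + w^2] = -7*a + 2*w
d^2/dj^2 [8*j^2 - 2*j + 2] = 16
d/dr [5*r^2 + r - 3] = 10*r + 1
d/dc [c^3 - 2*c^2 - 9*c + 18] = 3*c^2 - 4*c - 9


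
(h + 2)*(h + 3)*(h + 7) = h^3 + 12*h^2 + 41*h + 42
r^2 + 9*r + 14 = (r + 2)*(r + 7)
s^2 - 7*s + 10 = (s - 5)*(s - 2)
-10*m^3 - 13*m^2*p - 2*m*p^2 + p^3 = (-5*m + p)*(m + p)*(2*m + p)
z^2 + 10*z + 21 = (z + 3)*(z + 7)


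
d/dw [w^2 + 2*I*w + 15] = 2*w + 2*I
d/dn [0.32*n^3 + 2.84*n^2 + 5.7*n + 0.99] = 0.96*n^2 + 5.68*n + 5.7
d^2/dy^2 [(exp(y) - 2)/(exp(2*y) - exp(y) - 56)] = (exp(4*y) - 7*exp(3*y) + 342*exp(2*y) - 506*exp(y) + 3248)*exp(y)/(exp(6*y) - 3*exp(5*y) - 165*exp(4*y) + 335*exp(3*y) + 9240*exp(2*y) - 9408*exp(y) - 175616)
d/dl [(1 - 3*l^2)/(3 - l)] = (-3*l^2 + 6*l*(l - 3) + 1)/(l - 3)^2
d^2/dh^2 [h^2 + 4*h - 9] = 2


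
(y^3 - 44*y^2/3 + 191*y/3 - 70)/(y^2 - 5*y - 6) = (3*y^2 - 26*y + 35)/(3*(y + 1))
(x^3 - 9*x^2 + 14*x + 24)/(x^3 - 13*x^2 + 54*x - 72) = (x + 1)/(x - 3)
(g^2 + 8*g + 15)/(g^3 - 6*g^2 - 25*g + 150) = (g + 3)/(g^2 - 11*g + 30)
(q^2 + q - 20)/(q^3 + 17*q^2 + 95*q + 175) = (q - 4)/(q^2 + 12*q + 35)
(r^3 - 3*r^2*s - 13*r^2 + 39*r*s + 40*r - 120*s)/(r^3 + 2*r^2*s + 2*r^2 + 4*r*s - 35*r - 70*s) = (r^2 - 3*r*s - 8*r + 24*s)/(r^2 + 2*r*s + 7*r + 14*s)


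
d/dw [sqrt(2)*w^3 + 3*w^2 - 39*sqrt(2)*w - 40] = 3*sqrt(2)*w^2 + 6*w - 39*sqrt(2)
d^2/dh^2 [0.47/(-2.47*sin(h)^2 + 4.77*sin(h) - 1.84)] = (11.469692*sin(h)^4 - 16.612479*sin(h)^3 - 15.054899*sin(h)^2 + 37.350054*sin(h) - 17.115614)/(2.47*sin(h)^2 - 4.77*sin(h) + 1.84)^3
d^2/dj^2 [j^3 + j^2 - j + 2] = 6*j + 2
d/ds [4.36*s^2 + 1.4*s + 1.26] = 8.72*s + 1.4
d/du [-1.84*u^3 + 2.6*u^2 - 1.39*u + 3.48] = -5.52*u^2 + 5.2*u - 1.39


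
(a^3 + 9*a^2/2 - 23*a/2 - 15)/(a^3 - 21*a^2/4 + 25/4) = 2*(2*a^2 + 7*a - 30)/(4*a^2 - 25*a + 25)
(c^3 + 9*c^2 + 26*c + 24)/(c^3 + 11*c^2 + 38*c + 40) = (c + 3)/(c + 5)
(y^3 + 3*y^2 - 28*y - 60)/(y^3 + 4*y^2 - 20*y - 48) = (y - 5)/(y - 4)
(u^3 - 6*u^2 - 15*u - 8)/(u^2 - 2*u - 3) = (u^2 - 7*u - 8)/(u - 3)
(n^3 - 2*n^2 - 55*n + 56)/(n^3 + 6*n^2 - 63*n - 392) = (n - 1)/(n + 7)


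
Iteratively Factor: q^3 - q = (q - 1)*(q^2 + q) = q*(q - 1)*(q + 1)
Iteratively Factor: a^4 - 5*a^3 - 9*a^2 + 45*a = (a + 3)*(a^3 - 8*a^2 + 15*a) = (a - 3)*(a + 3)*(a^2 - 5*a) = (a - 5)*(a - 3)*(a + 3)*(a)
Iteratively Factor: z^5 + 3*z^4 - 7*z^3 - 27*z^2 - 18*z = (z + 1)*(z^4 + 2*z^3 - 9*z^2 - 18*z) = (z + 1)*(z + 3)*(z^3 - z^2 - 6*z) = z*(z + 1)*(z + 3)*(z^2 - z - 6) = z*(z - 3)*(z + 1)*(z + 3)*(z + 2)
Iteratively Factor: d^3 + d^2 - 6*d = (d - 2)*(d^2 + 3*d) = (d - 2)*(d + 3)*(d)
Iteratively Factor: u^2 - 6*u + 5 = (u - 5)*(u - 1)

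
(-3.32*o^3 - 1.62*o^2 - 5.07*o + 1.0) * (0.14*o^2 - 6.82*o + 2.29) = -0.4648*o^5 + 22.4156*o^4 + 2.7358*o^3 + 31.0076*o^2 - 18.4303*o + 2.29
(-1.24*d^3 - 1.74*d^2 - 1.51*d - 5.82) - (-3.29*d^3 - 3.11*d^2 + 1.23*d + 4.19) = 2.05*d^3 + 1.37*d^2 - 2.74*d - 10.01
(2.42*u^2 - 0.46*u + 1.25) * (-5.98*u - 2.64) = -14.4716*u^3 - 3.638*u^2 - 6.2606*u - 3.3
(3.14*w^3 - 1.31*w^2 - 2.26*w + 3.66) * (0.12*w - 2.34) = 0.3768*w^4 - 7.5048*w^3 + 2.7942*w^2 + 5.7276*w - 8.5644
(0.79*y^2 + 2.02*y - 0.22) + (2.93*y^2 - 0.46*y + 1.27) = 3.72*y^2 + 1.56*y + 1.05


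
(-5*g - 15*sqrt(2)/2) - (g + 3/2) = -6*g - 15*sqrt(2)/2 - 3/2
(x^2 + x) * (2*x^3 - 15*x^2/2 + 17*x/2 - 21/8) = 2*x^5 - 11*x^4/2 + x^3 + 47*x^2/8 - 21*x/8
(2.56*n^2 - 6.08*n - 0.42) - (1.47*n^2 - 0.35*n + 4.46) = 1.09*n^2 - 5.73*n - 4.88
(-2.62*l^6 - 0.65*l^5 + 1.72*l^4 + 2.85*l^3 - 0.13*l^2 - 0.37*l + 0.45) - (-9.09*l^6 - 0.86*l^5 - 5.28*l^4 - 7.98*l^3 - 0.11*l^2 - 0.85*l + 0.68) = 6.47*l^6 + 0.21*l^5 + 7.0*l^4 + 10.83*l^3 - 0.02*l^2 + 0.48*l - 0.23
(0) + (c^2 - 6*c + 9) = c^2 - 6*c + 9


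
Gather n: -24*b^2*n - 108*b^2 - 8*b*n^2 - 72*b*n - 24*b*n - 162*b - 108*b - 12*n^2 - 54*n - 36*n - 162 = -108*b^2 - 270*b + n^2*(-8*b - 12) + n*(-24*b^2 - 96*b - 90) - 162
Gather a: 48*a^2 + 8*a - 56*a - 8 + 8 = 48*a^2 - 48*a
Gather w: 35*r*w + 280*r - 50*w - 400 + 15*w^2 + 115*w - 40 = 280*r + 15*w^2 + w*(35*r + 65) - 440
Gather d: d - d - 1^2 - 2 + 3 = 0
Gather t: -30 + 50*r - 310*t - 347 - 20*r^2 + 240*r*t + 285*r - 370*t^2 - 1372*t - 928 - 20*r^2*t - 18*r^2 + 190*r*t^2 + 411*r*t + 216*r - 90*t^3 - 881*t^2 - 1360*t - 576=-38*r^2 + 551*r - 90*t^3 + t^2*(190*r - 1251) + t*(-20*r^2 + 651*r - 3042) - 1881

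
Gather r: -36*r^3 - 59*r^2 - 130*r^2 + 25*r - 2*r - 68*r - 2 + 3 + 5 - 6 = -36*r^3 - 189*r^2 - 45*r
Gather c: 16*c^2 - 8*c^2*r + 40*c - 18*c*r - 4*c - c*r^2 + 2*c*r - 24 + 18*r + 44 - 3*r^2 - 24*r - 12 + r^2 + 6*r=c^2*(16 - 8*r) + c*(-r^2 - 16*r + 36) - 2*r^2 + 8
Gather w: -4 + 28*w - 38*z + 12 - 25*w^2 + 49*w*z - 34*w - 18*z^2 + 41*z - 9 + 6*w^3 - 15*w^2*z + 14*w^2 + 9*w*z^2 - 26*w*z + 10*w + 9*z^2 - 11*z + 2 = 6*w^3 + w^2*(-15*z - 11) + w*(9*z^2 + 23*z + 4) - 9*z^2 - 8*z + 1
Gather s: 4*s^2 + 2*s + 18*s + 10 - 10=4*s^2 + 20*s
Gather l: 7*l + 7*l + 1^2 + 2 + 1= 14*l + 4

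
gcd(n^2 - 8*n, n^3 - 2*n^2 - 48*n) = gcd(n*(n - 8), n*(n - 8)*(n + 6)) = n^2 - 8*n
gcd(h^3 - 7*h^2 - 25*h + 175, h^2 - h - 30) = h + 5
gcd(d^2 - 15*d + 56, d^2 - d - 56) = d - 8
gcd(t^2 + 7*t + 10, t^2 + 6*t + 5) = t + 5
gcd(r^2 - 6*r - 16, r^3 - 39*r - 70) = r + 2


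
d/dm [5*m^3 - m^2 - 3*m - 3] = 15*m^2 - 2*m - 3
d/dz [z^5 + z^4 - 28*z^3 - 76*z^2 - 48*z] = 5*z^4 + 4*z^3 - 84*z^2 - 152*z - 48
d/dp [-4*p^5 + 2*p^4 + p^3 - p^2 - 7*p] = -20*p^4 + 8*p^3 + 3*p^2 - 2*p - 7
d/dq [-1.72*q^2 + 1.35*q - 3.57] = 1.35 - 3.44*q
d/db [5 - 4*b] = -4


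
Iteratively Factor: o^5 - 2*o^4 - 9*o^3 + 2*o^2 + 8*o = (o - 1)*(o^4 - o^3 - 10*o^2 - 8*o) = o*(o - 1)*(o^3 - o^2 - 10*o - 8) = o*(o - 1)*(o + 2)*(o^2 - 3*o - 4) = o*(o - 4)*(o - 1)*(o + 2)*(o + 1)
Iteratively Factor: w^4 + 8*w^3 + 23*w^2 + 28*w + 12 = (w + 3)*(w^3 + 5*w^2 + 8*w + 4) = (w + 1)*(w + 3)*(w^2 + 4*w + 4) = (w + 1)*(w + 2)*(w + 3)*(w + 2)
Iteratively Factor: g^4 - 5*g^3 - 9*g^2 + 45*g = (g)*(g^3 - 5*g^2 - 9*g + 45) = g*(g - 3)*(g^2 - 2*g - 15) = g*(g - 5)*(g - 3)*(g + 3)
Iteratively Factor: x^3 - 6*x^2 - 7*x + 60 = (x - 5)*(x^2 - x - 12) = (x - 5)*(x + 3)*(x - 4)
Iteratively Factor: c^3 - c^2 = (c)*(c^2 - c) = c*(c - 1)*(c)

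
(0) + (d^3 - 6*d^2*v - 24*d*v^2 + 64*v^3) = d^3 - 6*d^2*v - 24*d*v^2 + 64*v^3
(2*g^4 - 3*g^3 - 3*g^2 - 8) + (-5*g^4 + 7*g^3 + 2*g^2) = -3*g^4 + 4*g^3 - g^2 - 8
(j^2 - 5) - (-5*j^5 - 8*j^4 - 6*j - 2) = 5*j^5 + 8*j^4 + j^2 + 6*j - 3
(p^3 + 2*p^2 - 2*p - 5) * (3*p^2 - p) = 3*p^5 + 5*p^4 - 8*p^3 - 13*p^2 + 5*p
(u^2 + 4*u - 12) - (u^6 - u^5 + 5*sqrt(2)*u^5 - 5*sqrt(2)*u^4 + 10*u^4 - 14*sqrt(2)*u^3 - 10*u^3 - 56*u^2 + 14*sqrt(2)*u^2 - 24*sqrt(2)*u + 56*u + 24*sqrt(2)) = -u^6 - 5*sqrt(2)*u^5 + u^5 - 10*u^4 + 5*sqrt(2)*u^4 + 10*u^3 + 14*sqrt(2)*u^3 - 14*sqrt(2)*u^2 + 57*u^2 - 52*u + 24*sqrt(2)*u - 24*sqrt(2) - 12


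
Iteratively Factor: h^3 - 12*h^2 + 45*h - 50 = (h - 5)*(h^2 - 7*h + 10) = (h - 5)^2*(h - 2)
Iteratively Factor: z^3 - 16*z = (z)*(z^2 - 16) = z*(z - 4)*(z + 4)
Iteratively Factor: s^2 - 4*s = (s)*(s - 4)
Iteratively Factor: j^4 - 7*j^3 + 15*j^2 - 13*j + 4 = (j - 1)*(j^3 - 6*j^2 + 9*j - 4) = (j - 1)^2*(j^2 - 5*j + 4) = (j - 4)*(j - 1)^2*(j - 1)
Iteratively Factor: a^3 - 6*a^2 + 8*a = (a)*(a^2 - 6*a + 8) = a*(a - 2)*(a - 4)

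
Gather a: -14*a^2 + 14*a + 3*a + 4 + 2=-14*a^2 + 17*a + 6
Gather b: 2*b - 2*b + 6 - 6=0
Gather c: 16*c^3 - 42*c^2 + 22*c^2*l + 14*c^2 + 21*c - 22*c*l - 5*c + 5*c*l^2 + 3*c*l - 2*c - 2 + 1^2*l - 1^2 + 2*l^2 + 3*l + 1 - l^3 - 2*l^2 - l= 16*c^3 + c^2*(22*l - 28) + c*(5*l^2 - 19*l + 14) - l^3 + 3*l - 2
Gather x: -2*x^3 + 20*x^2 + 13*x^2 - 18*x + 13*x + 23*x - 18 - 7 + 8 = -2*x^3 + 33*x^2 + 18*x - 17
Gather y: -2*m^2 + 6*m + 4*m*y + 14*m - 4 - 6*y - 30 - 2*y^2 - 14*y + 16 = -2*m^2 + 20*m - 2*y^2 + y*(4*m - 20) - 18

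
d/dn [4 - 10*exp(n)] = -10*exp(n)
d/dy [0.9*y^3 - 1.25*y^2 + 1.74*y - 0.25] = 2.7*y^2 - 2.5*y + 1.74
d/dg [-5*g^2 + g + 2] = 1 - 10*g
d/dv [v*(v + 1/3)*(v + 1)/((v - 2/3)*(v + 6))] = (9*v^4 + 96*v^3 - 47*v^2 - 96*v - 12)/(9*v^4 + 96*v^3 + 184*v^2 - 384*v + 144)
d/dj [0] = 0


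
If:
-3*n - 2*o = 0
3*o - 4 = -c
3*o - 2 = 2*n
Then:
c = 34/13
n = -4/13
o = 6/13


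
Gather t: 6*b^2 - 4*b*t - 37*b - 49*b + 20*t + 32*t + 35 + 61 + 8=6*b^2 - 86*b + t*(52 - 4*b) + 104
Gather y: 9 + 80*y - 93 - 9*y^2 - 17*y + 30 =-9*y^2 + 63*y - 54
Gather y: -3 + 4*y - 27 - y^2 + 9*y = -y^2 + 13*y - 30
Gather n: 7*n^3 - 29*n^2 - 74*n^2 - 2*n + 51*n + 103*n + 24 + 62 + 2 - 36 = 7*n^3 - 103*n^2 + 152*n + 52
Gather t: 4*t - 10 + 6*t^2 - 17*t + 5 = 6*t^2 - 13*t - 5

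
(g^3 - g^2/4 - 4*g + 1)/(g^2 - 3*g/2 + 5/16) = 4*(g^2 - 4)/(4*g - 5)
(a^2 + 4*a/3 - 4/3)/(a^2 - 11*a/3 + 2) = (a + 2)/(a - 3)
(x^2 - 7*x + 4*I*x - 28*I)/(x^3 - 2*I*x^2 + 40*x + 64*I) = (x - 7)/(x^2 - 6*I*x + 16)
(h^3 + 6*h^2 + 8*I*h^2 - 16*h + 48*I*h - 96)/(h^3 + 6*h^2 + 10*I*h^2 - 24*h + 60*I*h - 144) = (h + 4*I)/(h + 6*I)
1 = 1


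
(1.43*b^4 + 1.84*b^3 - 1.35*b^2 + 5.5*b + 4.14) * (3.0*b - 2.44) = 4.29*b^5 + 2.0308*b^4 - 8.5396*b^3 + 19.794*b^2 - 1.0*b - 10.1016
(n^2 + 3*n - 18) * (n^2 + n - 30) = n^4 + 4*n^3 - 45*n^2 - 108*n + 540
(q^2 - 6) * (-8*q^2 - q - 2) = -8*q^4 - q^3 + 46*q^2 + 6*q + 12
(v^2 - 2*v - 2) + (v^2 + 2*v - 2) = 2*v^2 - 4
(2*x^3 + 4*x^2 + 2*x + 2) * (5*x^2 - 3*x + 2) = 10*x^5 + 14*x^4 + 2*x^3 + 12*x^2 - 2*x + 4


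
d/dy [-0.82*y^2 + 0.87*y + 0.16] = 0.87 - 1.64*y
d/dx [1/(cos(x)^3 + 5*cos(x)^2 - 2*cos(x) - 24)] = (3*cos(x)^2 + 10*cos(x) - 2)*sin(x)/(cos(x)^3 + 5*cos(x)^2 - 2*cos(x) - 24)^2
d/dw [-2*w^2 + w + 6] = 1 - 4*w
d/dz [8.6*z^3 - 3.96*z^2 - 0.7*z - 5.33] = 25.8*z^2 - 7.92*z - 0.7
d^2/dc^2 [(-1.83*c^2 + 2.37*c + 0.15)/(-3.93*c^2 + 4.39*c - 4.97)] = (-10.063944*c^3 - 228.362868*c^2 + 293.273892*c - 12.935448)/(60.698457*c^6 - 203.409333*c^5 + 457.501518*c^4 - 599.080033*c^3 + 578.570622*c^2 - 325.310853*c + 122.763473)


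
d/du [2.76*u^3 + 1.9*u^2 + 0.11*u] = 8.28*u^2 + 3.8*u + 0.11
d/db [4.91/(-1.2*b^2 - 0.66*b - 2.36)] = (11.784*b + 3.2406)/(1.2*b^2 + 0.66*b + 2.36)^2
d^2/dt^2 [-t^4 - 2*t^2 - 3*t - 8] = -12*t^2 - 4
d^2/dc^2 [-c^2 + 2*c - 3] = -2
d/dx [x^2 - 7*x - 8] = 2*x - 7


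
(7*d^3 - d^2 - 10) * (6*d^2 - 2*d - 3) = 42*d^5 - 20*d^4 - 19*d^3 - 57*d^2 + 20*d + 30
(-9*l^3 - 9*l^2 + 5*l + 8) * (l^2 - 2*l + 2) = -9*l^5 + 9*l^4 + 5*l^3 - 20*l^2 - 6*l + 16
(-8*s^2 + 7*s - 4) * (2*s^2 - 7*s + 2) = -16*s^4 + 70*s^3 - 73*s^2 + 42*s - 8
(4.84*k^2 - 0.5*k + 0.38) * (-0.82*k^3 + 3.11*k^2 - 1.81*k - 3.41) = -3.9688*k^5 + 15.4624*k^4 - 10.627*k^3 - 14.4176*k^2 + 1.0172*k - 1.2958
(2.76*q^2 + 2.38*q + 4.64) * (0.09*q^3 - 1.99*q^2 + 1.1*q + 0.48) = 0.2484*q^5 - 5.2782*q^4 - 1.2826*q^3 - 5.2908*q^2 + 6.2464*q + 2.2272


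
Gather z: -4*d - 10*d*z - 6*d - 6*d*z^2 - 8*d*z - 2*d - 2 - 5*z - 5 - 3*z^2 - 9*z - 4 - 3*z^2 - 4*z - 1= -12*d + z^2*(-6*d - 6) + z*(-18*d - 18) - 12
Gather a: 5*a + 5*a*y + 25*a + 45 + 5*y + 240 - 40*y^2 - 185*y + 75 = a*(5*y + 30) - 40*y^2 - 180*y + 360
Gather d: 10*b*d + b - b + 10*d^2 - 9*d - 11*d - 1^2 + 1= 10*d^2 + d*(10*b - 20)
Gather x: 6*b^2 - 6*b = 6*b^2 - 6*b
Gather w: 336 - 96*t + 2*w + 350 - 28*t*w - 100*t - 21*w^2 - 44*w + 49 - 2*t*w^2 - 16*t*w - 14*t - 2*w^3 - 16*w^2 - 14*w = -210*t - 2*w^3 + w^2*(-2*t - 37) + w*(-44*t - 56) + 735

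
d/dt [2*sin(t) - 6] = 2*cos(t)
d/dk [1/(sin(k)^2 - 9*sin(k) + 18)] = (9 - 2*sin(k))*cos(k)/(sin(k)^2 - 9*sin(k) + 18)^2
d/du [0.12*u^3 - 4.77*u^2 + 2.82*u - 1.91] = 0.36*u^2 - 9.54*u + 2.82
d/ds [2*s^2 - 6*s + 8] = 4*s - 6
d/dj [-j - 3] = -1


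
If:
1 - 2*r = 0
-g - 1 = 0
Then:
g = -1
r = 1/2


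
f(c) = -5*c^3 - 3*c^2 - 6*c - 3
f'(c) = -15*c^2 - 6*c - 6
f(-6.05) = 1030.72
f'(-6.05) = -518.74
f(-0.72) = 1.63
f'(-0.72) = -9.46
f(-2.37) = 60.93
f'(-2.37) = -76.03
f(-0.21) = -1.83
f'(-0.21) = -5.40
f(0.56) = -8.18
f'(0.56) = -14.06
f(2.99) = -181.41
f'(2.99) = -158.04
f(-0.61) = 0.68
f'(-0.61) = -7.92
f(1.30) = -26.86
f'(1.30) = -39.15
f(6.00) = -1227.00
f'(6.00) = -582.00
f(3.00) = -183.00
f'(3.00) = -159.00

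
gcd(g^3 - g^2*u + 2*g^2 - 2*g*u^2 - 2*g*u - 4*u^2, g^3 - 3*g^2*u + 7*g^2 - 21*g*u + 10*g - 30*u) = g + 2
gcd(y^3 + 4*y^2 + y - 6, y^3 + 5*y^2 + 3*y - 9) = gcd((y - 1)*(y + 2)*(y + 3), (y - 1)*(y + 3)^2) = y^2 + 2*y - 3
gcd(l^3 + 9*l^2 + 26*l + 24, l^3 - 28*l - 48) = l^2 + 6*l + 8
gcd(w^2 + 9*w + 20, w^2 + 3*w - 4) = w + 4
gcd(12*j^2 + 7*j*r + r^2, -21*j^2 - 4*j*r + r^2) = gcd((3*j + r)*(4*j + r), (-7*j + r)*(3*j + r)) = 3*j + r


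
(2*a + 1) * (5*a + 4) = 10*a^2 + 13*a + 4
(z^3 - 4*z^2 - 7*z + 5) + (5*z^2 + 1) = z^3 + z^2 - 7*z + 6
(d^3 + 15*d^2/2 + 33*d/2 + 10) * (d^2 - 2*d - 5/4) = d^5 + 11*d^4/2 + d^3/4 - 259*d^2/8 - 325*d/8 - 25/2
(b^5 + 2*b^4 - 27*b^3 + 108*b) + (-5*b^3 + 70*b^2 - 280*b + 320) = b^5 + 2*b^4 - 32*b^3 + 70*b^2 - 172*b + 320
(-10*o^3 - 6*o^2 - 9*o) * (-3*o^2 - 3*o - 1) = 30*o^5 + 48*o^4 + 55*o^3 + 33*o^2 + 9*o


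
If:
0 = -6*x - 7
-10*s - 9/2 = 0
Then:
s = -9/20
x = -7/6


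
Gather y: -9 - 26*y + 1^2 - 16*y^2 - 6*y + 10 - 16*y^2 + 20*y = -32*y^2 - 12*y + 2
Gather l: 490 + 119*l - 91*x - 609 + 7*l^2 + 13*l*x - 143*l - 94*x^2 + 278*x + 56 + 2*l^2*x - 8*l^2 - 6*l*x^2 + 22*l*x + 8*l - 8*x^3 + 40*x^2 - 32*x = l^2*(2*x - 1) + l*(-6*x^2 + 35*x - 16) - 8*x^3 - 54*x^2 + 155*x - 63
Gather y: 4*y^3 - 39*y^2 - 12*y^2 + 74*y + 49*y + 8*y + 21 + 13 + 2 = 4*y^3 - 51*y^2 + 131*y + 36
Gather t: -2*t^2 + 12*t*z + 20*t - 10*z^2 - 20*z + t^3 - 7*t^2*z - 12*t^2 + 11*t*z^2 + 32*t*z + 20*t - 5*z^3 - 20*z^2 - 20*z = t^3 + t^2*(-7*z - 14) + t*(11*z^2 + 44*z + 40) - 5*z^3 - 30*z^2 - 40*z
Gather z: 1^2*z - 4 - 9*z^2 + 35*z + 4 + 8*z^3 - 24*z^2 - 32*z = 8*z^3 - 33*z^2 + 4*z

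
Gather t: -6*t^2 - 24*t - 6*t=-6*t^2 - 30*t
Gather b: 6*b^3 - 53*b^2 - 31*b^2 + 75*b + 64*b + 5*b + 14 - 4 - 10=6*b^3 - 84*b^2 + 144*b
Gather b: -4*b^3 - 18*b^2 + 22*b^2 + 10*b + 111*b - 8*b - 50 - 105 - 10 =-4*b^3 + 4*b^2 + 113*b - 165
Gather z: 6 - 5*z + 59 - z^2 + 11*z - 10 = -z^2 + 6*z + 55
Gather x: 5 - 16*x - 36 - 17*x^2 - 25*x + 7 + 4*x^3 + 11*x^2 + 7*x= 4*x^3 - 6*x^2 - 34*x - 24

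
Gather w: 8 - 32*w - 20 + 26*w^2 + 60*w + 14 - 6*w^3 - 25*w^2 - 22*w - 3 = -6*w^3 + w^2 + 6*w - 1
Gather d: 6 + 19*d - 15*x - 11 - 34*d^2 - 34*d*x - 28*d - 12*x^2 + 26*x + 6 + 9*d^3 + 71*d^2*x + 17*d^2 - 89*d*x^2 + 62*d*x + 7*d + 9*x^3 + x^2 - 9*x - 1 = 9*d^3 + d^2*(71*x - 17) + d*(-89*x^2 + 28*x - 2) + 9*x^3 - 11*x^2 + 2*x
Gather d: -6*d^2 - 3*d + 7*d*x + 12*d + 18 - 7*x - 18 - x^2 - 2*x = -6*d^2 + d*(7*x + 9) - x^2 - 9*x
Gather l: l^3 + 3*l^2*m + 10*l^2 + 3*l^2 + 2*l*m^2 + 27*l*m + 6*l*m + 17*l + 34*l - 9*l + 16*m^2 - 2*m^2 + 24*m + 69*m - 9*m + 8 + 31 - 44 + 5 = l^3 + l^2*(3*m + 13) + l*(2*m^2 + 33*m + 42) + 14*m^2 + 84*m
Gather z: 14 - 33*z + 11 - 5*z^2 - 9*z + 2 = -5*z^2 - 42*z + 27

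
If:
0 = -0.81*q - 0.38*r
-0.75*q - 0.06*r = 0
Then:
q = 0.00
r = 0.00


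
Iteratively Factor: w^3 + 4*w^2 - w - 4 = (w + 4)*(w^2 - 1) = (w + 1)*(w + 4)*(w - 1)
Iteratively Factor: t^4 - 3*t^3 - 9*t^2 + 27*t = (t + 3)*(t^3 - 6*t^2 + 9*t) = (t - 3)*(t + 3)*(t^2 - 3*t) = (t - 3)^2*(t + 3)*(t)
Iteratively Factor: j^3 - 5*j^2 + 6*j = (j)*(j^2 - 5*j + 6) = j*(j - 2)*(j - 3)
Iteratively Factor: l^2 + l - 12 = (l - 3)*(l + 4)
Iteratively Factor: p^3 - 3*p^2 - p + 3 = (p - 1)*(p^2 - 2*p - 3) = (p - 3)*(p - 1)*(p + 1)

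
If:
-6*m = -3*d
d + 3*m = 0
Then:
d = 0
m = 0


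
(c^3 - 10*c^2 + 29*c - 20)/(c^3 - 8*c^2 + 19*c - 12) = (c - 5)/(c - 3)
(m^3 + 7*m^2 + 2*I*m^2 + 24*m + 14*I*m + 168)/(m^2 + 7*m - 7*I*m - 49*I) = (m^2 + 2*I*m + 24)/(m - 7*I)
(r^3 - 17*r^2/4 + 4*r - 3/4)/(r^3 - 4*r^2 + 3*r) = (r - 1/4)/r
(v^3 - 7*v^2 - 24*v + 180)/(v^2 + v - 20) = (v^2 - 12*v + 36)/(v - 4)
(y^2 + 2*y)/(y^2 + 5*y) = (y + 2)/(y + 5)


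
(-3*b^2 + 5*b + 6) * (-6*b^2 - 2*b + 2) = 18*b^4 - 24*b^3 - 52*b^2 - 2*b + 12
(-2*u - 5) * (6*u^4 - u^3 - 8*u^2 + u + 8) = -12*u^5 - 28*u^4 + 21*u^3 + 38*u^2 - 21*u - 40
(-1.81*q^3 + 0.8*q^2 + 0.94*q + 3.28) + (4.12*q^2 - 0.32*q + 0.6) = -1.81*q^3 + 4.92*q^2 + 0.62*q + 3.88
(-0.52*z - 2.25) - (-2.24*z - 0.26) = 1.72*z - 1.99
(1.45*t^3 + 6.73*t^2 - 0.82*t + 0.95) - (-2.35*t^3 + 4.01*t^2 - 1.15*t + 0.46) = 3.8*t^3 + 2.72*t^2 + 0.33*t + 0.49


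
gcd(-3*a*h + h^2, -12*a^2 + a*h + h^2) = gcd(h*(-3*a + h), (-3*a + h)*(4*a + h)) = 3*a - h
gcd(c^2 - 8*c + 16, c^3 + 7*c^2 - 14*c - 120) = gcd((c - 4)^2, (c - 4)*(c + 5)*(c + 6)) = c - 4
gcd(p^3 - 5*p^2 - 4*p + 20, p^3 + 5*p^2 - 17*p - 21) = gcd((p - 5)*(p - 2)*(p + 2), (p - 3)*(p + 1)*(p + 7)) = 1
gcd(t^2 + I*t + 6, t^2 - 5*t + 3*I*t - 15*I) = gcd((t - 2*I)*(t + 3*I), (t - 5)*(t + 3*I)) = t + 3*I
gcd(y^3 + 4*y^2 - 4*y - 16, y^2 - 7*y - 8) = 1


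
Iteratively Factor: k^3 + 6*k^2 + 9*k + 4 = (k + 4)*(k^2 + 2*k + 1) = (k + 1)*(k + 4)*(k + 1)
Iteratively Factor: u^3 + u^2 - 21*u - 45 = (u - 5)*(u^2 + 6*u + 9) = (u - 5)*(u + 3)*(u + 3)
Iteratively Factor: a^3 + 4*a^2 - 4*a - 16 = (a - 2)*(a^2 + 6*a + 8) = (a - 2)*(a + 4)*(a + 2)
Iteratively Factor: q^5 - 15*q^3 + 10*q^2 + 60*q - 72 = (q - 2)*(q^4 + 2*q^3 - 11*q^2 - 12*q + 36) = (q - 2)*(q + 3)*(q^3 - q^2 - 8*q + 12) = (q - 2)^2*(q + 3)*(q^2 + q - 6) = (q - 2)^2*(q + 3)^2*(q - 2)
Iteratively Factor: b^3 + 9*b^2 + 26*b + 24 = (b + 4)*(b^2 + 5*b + 6) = (b + 3)*(b + 4)*(b + 2)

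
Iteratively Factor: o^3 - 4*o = (o - 2)*(o^2 + 2*o) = o*(o - 2)*(o + 2)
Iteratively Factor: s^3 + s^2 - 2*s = (s)*(s^2 + s - 2) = s*(s - 1)*(s + 2)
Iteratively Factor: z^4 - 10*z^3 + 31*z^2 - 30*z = (z - 3)*(z^3 - 7*z^2 + 10*z) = (z - 3)*(z - 2)*(z^2 - 5*z) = (z - 5)*(z - 3)*(z - 2)*(z)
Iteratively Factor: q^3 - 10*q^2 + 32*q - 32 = (q - 4)*(q^2 - 6*q + 8) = (q - 4)^2*(q - 2)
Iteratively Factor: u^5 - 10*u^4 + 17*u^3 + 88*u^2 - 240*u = (u - 4)*(u^4 - 6*u^3 - 7*u^2 + 60*u) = (u - 4)*(u + 3)*(u^3 - 9*u^2 + 20*u) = (u - 5)*(u - 4)*(u + 3)*(u^2 - 4*u) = u*(u - 5)*(u - 4)*(u + 3)*(u - 4)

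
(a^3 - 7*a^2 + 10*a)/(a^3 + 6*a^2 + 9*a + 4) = a*(a^2 - 7*a + 10)/(a^3 + 6*a^2 + 9*a + 4)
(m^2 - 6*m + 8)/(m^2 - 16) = (m - 2)/(m + 4)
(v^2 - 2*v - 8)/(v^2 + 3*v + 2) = (v - 4)/(v + 1)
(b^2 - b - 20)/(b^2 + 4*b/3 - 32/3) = 3*(b - 5)/(3*b - 8)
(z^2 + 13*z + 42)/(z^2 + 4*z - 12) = (z + 7)/(z - 2)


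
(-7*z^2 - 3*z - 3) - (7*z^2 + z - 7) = -14*z^2 - 4*z + 4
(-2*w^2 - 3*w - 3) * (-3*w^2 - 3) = 6*w^4 + 9*w^3 + 15*w^2 + 9*w + 9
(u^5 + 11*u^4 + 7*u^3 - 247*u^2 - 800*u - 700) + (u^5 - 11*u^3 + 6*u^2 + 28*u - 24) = 2*u^5 + 11*u^4 - 4*u^3 - 241*u^2 - 772*u - 724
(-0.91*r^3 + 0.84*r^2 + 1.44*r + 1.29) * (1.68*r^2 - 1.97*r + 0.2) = -1.5288*r^5 + 3.2039*r^4 + 0.5824*r^3 - 0.5016*r^2 - 2.2533*r + 0.258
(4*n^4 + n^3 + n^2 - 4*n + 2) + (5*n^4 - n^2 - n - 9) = 9*n^4 + n^3 - 5*n - 7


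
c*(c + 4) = c^2 + 4*c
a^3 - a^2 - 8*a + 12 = (a - 2)^2*(a + 3)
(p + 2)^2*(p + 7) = p^3 + 11*p^2 + 32*p + 28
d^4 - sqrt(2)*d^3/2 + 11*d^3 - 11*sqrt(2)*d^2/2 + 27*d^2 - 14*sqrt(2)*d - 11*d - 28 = (d + 4)*(d + 7)*(d - sqrt(2))*(d + sqrt(2)/2)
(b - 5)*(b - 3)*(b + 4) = b^3 - 4*b^2 - 17*b + 60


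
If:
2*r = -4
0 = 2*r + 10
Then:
No Solution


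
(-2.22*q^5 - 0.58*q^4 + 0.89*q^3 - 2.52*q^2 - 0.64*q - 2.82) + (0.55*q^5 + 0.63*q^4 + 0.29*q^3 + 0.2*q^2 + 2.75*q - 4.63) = -1.67*q^5 + 0.05*q^4 + 1.18*q^3 - 2.32*q^2 + 2.11*q - 7.45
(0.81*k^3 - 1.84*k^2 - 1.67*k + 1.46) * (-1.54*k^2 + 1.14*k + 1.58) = -1.2474*k^5 + 3.757*k^4 + 1.754*k^3 - 7.0594*k^2 - 0.9742*k + 2.3068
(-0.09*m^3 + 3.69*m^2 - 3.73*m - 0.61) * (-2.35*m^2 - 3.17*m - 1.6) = 0.2115*m^5 - 8.3862*m^4 - 2.7878*m^3 + 7.3536*m^2 + 7.9017*m + 0.976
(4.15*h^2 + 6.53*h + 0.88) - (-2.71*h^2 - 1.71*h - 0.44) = 6.86*h^2 + 8.24*h + 1.32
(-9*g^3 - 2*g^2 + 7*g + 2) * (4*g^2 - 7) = -36*g^5 - 8*g^4 + 91*g^3 + 22*g^2 - 49*g - 14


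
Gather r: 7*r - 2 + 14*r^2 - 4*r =14*r^2 + 3*r - 2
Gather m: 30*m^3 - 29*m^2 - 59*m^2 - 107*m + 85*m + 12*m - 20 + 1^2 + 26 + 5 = 30*m^3 - 88*m^2 - 10*m + 12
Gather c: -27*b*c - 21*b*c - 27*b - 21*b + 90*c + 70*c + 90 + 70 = -48*b + c*(160 - 48*b) + 160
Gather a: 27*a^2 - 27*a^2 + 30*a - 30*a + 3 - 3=0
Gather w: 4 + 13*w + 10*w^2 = 10*w^2 + 13*w + 4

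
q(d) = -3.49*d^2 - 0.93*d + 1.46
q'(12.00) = -84.69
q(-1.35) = -3.65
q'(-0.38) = 1.72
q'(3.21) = -23.34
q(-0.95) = -0.81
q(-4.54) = -66.25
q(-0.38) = 1.31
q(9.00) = -289.60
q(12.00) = -512.26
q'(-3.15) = 21.06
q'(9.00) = -63.75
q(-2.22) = -13.68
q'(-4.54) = 30.76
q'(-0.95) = 5.70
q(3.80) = -52.47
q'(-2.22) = 14.57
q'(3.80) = -27.45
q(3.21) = -37.49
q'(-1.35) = 8.49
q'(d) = -6.98*d - 0.93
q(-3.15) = -30.24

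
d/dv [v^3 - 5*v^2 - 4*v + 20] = 3*v^2 - 10*v - 4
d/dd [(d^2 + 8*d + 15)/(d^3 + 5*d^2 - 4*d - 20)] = (-d^2 - 6*d - 4)/(d^4 - 8*d^2 + 16)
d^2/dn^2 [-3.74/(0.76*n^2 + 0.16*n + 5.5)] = (4.320448*n^2 + 0.909568*n - 3.74*(1.52*n + 0.16)*(3.04*n + 0.32) + 31.2664)/(0.76*n^2 + 0.16*n + 5.5)^3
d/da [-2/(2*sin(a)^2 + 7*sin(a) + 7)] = 2*(4*sin(a) + 7)*cos(a)/(7*sin(a) - cos(2*a) + 8)^2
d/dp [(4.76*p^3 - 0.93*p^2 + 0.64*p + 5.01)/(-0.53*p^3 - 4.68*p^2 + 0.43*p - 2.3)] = (-22.7697*p^4 + 4.772*p^3 - 22.2828*p^2 + 51.1716*p - 3.6263)/(0.2809*p^6 + 4.9608*p^5 + 21.4466*p^4 - 1.5868*p^3 + 21.7129*p^2 - 1.978*p + 5.29)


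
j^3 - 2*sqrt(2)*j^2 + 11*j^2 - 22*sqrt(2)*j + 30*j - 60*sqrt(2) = (j + 5)*(j + 6)*(j - 2*sqrt(2))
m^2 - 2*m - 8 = (m - 4)*(m + 2)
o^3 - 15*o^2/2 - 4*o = o*(o - 8)*(o + 1/2)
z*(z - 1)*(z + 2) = z^3 + z^2 - 2*z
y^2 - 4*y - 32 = (y - 8)*(y + 4)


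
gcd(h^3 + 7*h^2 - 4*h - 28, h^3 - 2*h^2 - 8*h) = h + 2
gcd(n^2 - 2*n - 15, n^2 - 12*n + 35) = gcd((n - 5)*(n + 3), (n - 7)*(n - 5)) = n - 5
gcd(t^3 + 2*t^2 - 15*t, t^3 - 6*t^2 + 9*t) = t^2 - 3*t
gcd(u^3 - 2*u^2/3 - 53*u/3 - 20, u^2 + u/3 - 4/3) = u + 4/3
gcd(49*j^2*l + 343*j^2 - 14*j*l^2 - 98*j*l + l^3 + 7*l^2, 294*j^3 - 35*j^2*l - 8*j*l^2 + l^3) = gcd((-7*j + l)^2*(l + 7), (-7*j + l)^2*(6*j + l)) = 49*j^2 - 14*j*l + l^2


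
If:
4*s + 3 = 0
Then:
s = -3/4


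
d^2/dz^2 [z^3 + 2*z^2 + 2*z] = 6*z + 4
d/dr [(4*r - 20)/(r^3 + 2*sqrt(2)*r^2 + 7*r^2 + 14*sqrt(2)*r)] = 4*(r*(r^2 + 2*sqrt(2)*r + 7*r + 14*sqrt(2)) - (r - 5)*(3*r^2 + 4*sqrt(2)*r + 14*r + 14*sqrt(2)))/(r^2*(r^2 + 2*sqrt(2)*r + 7*r + 14*sqrt(2))^2)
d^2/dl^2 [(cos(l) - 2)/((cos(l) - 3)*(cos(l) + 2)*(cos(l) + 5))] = 2*(-175*(1 - cos(l)^2)^2 - 2*cos(l)^7 + 3*cos(l)^6 + 17*cos(l)^5 - 259*cos(l)^3 + 566*cos(l)^2 - 336*cos(l) - 637)/((cos(l) - 3)^3*(cos(l) + 2)^3*(cos(l) + 5)^3)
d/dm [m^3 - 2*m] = 3*m^2 - 2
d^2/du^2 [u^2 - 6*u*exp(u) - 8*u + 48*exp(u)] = -6*u*exp(u) + 36*exp(u) + 2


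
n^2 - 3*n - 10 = (n - 5)*(n + 2)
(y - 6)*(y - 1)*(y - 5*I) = y^3 - 7*y^2 - 5*I*y^2 + 6*y + 35*I*y - 30*I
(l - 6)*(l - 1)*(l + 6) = l^3 - l^2 - 36*l + 36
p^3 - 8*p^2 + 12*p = p*(p - 6)*(p - 2)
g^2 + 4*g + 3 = (g + 1)*(g + 3)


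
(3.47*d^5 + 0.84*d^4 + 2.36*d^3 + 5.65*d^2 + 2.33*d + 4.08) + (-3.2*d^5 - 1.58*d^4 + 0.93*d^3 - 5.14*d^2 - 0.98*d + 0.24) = 0.27*d^5 - 0.74*d^4 + 3.29*d^3 + 0.510000000000001*d^2 + 1.35*d + 4.32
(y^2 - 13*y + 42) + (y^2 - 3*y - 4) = 2*y^2 - 16*y + 38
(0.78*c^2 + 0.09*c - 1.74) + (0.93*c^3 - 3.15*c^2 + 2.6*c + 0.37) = 0.93*c^3 - 2.37*c^2 + 2.69*c - 1.37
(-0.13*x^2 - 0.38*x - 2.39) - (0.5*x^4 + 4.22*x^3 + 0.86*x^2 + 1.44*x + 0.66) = -0.5*x^4 - 4.22*x^3 - 0.99*x^2 - 1.82*x - 3.05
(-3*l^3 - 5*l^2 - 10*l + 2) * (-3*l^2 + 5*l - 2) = 9*l^5 + 11*l^3 - 46*l^2 + 30*l - 4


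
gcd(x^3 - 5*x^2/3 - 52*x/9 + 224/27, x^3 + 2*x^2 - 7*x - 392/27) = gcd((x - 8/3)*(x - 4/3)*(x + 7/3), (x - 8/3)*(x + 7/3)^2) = x^2 - x/3 - 56/9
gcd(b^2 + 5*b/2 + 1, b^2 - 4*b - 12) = b + 2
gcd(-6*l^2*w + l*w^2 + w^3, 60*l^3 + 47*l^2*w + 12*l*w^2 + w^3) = 3*l + w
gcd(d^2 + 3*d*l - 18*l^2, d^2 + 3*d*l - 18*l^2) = d^2 + 3*d*l - 18*l^2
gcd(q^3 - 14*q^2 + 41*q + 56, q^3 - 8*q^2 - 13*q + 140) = q - 7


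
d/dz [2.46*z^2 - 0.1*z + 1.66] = 4.92*z - 0.1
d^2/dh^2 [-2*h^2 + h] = -4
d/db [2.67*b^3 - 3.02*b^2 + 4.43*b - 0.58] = 8.01*b^2 - 6.04*b + 4.43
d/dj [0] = 0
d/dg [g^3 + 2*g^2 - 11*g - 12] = 3*g^2 + 4*g - 11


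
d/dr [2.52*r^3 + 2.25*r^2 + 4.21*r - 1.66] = 7.56*r^2 + 4.5*r + 4.21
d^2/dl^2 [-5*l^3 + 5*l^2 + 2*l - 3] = 10 - 30*l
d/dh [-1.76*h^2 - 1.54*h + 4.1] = -3.52*h - 1.54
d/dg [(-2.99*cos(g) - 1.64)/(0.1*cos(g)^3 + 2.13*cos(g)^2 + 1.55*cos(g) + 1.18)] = (-0.598*cos(g)^3 - 6.8607*cos(g)^2 - 6.9864*cos(g) + 0.9862)*sin(g)/(0.01*cos(g)^6 + 0.426*cos(g)^5 + 4.8469*cos(g)^4 + 6.839*cos(g)^3 + 7.4293*cos(g)^2 + 3.658*cos(g) + 1.3924)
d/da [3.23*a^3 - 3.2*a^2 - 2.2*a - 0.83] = 9.69*a^2 - 6.4*a - 2.2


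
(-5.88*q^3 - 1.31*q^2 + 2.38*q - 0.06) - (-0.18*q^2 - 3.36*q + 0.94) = -5.88*q^3 - 1.13*q^2 + 5.74*q - 1.0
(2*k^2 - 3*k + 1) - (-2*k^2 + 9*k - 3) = 4*k^2 - 12*k + 4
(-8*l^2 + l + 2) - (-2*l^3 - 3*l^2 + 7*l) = 2*l^3 - 5*l^2 - 6*l + 2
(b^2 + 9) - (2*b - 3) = b^2 - 2*b + 12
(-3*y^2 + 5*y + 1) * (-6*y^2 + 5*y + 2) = 18*y^4 - 45*y^3 + 13*y^2 + 15*y + 2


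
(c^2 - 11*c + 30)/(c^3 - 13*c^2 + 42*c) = (c - 5)/(c*(c - 7))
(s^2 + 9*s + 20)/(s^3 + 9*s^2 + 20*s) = 1/s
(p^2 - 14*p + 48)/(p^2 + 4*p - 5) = (p^2 - 14*p + 48)/(p^2 + 4*p - 5)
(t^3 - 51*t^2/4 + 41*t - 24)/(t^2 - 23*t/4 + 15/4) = (t^2 - 12*t + 32)/(t - 5)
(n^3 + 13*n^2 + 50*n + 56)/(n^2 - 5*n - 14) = (n^2 + 11*n + 28)/(n - 7)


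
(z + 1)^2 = z^2 + 2*z + 1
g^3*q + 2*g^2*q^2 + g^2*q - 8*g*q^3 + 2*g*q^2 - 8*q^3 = (g - 2*q)*(g + 4*q)*(g*q + q)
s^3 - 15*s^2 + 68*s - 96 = (s - 8)*(s - 4)*(s - 3)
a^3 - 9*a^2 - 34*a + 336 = (a - 8)*(a - 7)*(a + 6)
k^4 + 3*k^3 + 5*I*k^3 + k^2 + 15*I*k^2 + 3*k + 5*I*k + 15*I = (k + 3)*(k - I)*(k + I)*(k + 5*I)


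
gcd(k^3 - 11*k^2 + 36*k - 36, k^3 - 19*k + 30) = k^2 - 5*k + 6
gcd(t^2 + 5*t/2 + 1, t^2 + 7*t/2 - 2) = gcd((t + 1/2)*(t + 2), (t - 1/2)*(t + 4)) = 1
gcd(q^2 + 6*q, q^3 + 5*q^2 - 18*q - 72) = q + 6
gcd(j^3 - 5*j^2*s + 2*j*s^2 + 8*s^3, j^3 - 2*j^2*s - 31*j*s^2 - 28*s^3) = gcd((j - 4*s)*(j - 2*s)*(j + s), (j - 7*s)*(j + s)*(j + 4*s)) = j + s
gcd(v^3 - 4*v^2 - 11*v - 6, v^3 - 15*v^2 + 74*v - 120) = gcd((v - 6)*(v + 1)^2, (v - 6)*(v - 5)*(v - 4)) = v - 6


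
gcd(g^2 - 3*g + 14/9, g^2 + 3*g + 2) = 1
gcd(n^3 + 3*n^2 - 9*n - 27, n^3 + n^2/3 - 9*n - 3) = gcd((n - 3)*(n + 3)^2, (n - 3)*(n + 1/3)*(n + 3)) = n^2 - 9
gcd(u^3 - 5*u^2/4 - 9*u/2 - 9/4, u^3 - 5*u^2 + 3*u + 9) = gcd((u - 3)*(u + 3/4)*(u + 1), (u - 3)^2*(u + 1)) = u^2 - 2*u - 3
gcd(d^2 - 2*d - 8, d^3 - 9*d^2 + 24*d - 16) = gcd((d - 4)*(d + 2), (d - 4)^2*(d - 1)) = d - 4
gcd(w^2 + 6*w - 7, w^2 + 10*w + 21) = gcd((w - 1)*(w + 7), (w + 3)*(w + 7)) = w + 7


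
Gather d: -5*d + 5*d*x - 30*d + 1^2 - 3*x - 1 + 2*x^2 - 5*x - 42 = d*(5*x - 35) + 2*x^2 - 8*x - 42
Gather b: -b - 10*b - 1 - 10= -11*b - 11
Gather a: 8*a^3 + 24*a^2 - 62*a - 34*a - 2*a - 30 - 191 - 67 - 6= 8*a^3 + 24*a^2 - 98*a - 294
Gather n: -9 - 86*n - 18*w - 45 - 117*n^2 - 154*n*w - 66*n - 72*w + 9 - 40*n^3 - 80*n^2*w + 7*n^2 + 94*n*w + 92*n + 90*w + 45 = -40*n^3 + n^2*(-80*w - 110) + n*(-60*w - 60)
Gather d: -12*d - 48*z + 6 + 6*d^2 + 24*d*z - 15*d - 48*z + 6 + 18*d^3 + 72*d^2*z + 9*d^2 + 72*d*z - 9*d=18*d^3 + d^2*(72*z + 15) + d*(96*z - 36) - 96*z + 12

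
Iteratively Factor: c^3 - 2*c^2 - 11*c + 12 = (c - 4)*(c^2 + 2*c - 3) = (c - 4)*(c - 1)*(c + 3)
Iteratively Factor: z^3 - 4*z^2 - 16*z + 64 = (z - 4)*(z^2 - 16) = (z - 4)*(z + 4)*(z - 4)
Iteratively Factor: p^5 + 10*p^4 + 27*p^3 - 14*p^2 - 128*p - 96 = (p + 3)*(p^4 + 7*p^3 + 6*p^2 - 32*p - 32) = (p + 3)*(p + 4)*(p^3 + 3*p^2 - 6*p - 8) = (p - 2)*(p + 3)*(p + 4)*(p^2 + 5*p + 4) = (p - 2)*(p + 3)*(p + 4)^2*(p + 1)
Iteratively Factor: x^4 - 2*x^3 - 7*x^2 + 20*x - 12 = (x - 2)*(x^3 - 7*x + 6) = (x - 2)*(x - 1)*(x^2 + x - 6) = (x - 2)*(x - 1)*(x + 3)*(x - 2)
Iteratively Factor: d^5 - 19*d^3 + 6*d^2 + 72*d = (d)*(d^4 - 19*d^2 + 6*d + 72) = d*(d + 4)*(d^3 - 4*d^2 - 3*d + 18) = d*(d + 2)*(d + 4)*(d^2 - 6*d + 9) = d*(d - 3)*(d + 2)*(d + 4)*(d - 3)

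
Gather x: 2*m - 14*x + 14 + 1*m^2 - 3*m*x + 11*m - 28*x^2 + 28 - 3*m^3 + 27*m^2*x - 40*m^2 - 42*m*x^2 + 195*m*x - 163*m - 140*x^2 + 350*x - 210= -3*m^3 - 39*m^2 - 150*m + x^2*(-42*m - 168) + x*(27*m^2 + 192*m + 336) - 168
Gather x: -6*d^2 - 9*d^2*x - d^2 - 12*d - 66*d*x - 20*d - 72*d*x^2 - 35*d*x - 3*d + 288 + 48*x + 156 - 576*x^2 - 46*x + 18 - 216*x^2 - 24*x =-7*d^2 - 35*d + x^2*(-72*d - 792) + x*(-9*d^2 - 101*d - 22) + 462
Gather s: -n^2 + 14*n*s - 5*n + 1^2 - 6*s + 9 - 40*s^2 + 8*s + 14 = -n^2 - 5*n - 40*s^2 + s*(14*n + 2) + 24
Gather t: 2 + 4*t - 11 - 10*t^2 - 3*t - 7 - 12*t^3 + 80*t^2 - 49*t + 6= -12*t^3 + 70*t^2 - 48*t - 10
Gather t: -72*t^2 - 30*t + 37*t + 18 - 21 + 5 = -72*t^2 + 7*t + 2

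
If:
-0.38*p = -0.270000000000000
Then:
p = 0.71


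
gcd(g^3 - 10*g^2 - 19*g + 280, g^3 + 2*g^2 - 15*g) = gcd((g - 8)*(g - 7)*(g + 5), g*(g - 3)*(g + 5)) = g + 5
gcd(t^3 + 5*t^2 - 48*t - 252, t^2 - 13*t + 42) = t - 7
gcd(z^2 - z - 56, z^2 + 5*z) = 1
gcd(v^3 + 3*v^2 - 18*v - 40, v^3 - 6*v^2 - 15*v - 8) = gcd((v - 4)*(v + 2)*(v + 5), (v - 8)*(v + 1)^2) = 1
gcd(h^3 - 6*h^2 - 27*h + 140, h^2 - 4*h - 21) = h - 7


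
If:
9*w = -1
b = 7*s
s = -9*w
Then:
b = 7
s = 1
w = -1/9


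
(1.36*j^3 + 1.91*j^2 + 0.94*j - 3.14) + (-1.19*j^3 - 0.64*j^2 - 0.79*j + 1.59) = 0.17*j^3 + 1.27*j^2 + 0.15*j - 1.55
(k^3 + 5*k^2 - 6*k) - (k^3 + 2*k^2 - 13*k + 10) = 3*k^2 + 7*k - 10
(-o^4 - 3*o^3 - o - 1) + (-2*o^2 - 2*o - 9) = -o^4 - 3*o^3 - 2*o^2 - 3*o - 10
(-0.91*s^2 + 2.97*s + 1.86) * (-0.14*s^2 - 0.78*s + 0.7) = 0.1274*s^4 + 0.294*s^3 - 3.214*s^2 + 0.6282*s + 1.302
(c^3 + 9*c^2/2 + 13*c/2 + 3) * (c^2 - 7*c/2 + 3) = c^5 + c^4 - 25*c^3/4 - 25*c^2/4 + 9*c + 9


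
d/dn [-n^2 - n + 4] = -2*n - 1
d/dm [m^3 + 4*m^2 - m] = 3*m^2 + 8*m - 1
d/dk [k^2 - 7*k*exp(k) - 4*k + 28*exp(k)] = -7*k*exp(k) + 2*k + 21*exp(k) - 4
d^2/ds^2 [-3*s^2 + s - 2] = -6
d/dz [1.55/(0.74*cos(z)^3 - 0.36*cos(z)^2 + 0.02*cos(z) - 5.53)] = (3.441*cos(z)^2 - 1.116*cos(z) + 0.031)*sin(z)/(0.74*cos(z)^3 - 0.36*cos(z)^2 + 0.02*cos(z) - 5.53)^2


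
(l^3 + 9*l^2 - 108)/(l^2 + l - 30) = (l^2 + 3*l - 18)/(l - 5)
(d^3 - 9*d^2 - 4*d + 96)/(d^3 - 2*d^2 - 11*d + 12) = (d - 8)/(d - 1)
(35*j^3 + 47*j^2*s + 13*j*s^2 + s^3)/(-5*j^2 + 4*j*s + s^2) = (7*j^2 + 8*j*s + s^2)/(-j + s)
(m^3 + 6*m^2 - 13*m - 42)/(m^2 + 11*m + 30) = (m^3 + 6*m^2 - 13*m - 42)/(m^2 + 11*m + 30)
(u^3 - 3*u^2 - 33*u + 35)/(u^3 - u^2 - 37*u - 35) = (u - 1)/(u + 1)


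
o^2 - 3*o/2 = o*(o - 3/2)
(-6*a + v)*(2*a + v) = -12*a^2 - 4*a*v + v^2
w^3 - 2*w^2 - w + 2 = (w - 2)*(w - 1)*(w + 1)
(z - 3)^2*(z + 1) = z^3 - 5*z^2 + 3*z + 9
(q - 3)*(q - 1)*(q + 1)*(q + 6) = q^4 + 3*q^3 - 19*q^2 - 3*q + 18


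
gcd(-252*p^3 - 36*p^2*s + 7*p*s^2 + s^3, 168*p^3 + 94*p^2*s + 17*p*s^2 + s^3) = 42*p^2 + 13*p*s + s^2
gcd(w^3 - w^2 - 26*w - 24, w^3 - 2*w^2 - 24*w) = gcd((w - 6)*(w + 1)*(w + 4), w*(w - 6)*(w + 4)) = w^2 - 2*w - 24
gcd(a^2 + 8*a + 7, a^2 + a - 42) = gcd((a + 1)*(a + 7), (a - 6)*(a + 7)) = a + 7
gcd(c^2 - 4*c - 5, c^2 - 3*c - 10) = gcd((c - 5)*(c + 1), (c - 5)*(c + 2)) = c - 5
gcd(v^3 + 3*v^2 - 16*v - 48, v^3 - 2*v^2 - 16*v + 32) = v^2 - 16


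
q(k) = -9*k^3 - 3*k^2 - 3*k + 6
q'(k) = -27*k^2 - 6*k - 3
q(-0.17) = 6.47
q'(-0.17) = -2.76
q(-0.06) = 6.17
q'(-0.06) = -2.74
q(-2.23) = 97.58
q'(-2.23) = -123.89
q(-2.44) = 126.20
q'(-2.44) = -149.11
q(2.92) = -252.41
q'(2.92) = -250.73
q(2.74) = -209.88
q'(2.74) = -222.15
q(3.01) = -275.65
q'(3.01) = -265.68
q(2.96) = -262.57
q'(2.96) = -257.32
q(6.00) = -2064.00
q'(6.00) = -1011.00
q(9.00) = -6825.00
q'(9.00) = -2244.00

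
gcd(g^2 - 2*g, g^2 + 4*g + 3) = 1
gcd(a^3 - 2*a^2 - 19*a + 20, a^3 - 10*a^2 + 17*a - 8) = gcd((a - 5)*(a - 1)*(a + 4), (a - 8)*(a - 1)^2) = a - 1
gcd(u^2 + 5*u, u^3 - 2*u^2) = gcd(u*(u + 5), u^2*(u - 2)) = u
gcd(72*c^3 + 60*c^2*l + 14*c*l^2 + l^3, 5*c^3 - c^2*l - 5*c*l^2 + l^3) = 1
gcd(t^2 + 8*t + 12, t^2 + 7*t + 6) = t + 6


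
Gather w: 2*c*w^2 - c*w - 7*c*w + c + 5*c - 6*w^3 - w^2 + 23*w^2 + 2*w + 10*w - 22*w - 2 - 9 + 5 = 6*c - 6*w^3 + w^2*(2*c + 22) + w*(-8*c - 10) - 6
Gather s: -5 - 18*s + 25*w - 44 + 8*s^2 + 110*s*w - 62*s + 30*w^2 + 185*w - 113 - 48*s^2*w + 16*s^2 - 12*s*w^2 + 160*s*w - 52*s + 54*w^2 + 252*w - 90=s^2*(24 - 48*w) + s*(-12*w^2 + 270*w - 132) + 84*w^2 + 462*w - 252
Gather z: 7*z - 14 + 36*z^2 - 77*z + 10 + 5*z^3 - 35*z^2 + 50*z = 5*z^3 + z^2 - 20*z - 4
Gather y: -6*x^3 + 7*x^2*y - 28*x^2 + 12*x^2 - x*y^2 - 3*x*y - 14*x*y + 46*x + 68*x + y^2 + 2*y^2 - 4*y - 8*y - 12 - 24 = -6*x^3 - 16*x^2 + 114*x + y^2*(3 - x) + y*(7*x^2 - 17*x - 12) - 36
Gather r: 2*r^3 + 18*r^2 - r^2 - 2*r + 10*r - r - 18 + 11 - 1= 2*r^3 + 17*r^2 + 7*r - 8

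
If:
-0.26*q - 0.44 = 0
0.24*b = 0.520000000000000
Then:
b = 2.17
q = -1.69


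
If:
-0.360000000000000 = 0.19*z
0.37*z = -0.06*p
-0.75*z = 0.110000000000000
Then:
No Solution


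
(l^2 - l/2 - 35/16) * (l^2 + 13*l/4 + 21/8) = l^4 + 11*l^3/4 - 19*l^2/16 - 539*l/64 - 735/128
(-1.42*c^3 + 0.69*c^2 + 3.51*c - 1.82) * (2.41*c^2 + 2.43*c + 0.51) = -3.4222*c^5 - 1.7877*c^4 + 9.4116*c^3 + 4.495*c^2 - 2.6325*c - 0.9282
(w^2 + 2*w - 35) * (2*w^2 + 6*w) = 2*w^4 + 10*w^3 - 58*w^2 - 210*w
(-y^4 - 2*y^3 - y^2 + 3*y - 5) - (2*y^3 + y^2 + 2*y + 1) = -y^4 - 4*y^3 - 2*y^2 + y - 6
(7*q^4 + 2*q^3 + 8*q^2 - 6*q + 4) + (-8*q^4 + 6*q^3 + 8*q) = -q^4 + 8*q^3 + 8*q^2 + 2*q + 4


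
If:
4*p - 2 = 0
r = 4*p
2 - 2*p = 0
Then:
No Solution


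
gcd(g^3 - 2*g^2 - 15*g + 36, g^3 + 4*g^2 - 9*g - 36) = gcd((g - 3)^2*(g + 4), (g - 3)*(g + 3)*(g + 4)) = g^2 + g - 12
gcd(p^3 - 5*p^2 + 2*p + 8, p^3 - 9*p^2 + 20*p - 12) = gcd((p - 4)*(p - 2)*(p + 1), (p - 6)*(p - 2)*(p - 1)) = p - 2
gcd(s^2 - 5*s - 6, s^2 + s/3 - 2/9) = 1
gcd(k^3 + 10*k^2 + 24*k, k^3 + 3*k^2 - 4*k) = k^2 + 4*k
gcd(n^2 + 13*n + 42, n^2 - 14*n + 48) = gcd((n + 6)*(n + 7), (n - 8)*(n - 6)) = 1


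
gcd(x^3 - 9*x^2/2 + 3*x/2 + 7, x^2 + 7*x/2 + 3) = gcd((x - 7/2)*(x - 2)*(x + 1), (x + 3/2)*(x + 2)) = 1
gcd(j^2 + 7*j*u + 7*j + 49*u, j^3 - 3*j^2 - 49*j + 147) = j + 7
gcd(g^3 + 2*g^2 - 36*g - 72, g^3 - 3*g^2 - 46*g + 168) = g - 6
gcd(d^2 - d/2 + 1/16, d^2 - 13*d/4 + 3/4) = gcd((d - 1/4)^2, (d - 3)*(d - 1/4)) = d - 1/4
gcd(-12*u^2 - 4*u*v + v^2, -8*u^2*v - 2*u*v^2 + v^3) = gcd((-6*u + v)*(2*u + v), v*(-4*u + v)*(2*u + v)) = 2*u + v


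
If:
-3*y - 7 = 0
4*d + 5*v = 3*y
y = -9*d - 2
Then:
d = 1/27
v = -193/135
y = -7/3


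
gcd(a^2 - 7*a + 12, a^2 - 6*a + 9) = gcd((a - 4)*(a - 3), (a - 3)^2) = a - 3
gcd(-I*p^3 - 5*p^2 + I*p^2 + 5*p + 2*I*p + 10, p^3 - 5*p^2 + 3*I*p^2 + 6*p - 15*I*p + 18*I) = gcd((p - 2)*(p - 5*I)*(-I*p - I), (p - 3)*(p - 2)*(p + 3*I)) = p - 2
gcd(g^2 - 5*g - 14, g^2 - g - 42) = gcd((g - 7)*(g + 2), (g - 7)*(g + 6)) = g - 7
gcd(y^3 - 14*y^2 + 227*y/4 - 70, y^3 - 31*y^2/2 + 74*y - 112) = y^2 - 23*y/2 + 28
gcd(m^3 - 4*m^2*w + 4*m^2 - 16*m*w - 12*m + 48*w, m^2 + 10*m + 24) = m + 6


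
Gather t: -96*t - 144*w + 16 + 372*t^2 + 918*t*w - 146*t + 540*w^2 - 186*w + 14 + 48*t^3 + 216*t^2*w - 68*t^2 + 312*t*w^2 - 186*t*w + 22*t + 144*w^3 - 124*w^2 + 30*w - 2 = 48*t^3 + t^2*(216*w + 304) + t*(312*w^2 + 732*w - 220) + 144*w^3 + 416*w^2 - 300*w + 28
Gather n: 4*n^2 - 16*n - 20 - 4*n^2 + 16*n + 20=0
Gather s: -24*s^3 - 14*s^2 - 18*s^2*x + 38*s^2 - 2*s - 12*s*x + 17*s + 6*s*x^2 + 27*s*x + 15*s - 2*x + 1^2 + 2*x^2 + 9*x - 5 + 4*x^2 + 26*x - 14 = -24*s^3 + s^2*(24 - 18*x) + s*(6*x^2 + 15*x + 30) + 6*x^2 + 33*x - 18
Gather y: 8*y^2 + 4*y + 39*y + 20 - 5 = 8*y^2 + 43*y + 15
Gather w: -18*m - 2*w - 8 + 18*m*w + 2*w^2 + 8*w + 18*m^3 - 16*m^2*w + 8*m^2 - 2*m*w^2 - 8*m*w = 18*m^3 + 8*m^2 - 18*m + w^2*(2 - 2*m) + w*(-16*m^2 + 10*m + 6) - 8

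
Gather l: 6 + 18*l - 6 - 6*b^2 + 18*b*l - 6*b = -6*b^2 - 6*b + l*(18*b + 18)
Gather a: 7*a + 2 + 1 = 7*a + 3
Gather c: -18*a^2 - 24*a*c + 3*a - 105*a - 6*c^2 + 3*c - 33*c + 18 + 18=-18*a^2 - 102*a - 6*c^2 + c*(-24*a - 30) + 36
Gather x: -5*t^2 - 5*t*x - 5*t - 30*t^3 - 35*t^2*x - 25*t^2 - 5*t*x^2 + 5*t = -30*t^3 - 30*t^2 - 5*t*x^2 + x*(-35*t^2 - 5*t)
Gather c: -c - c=-2*c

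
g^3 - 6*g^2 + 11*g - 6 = (g - 3)*(g - 2)*(g - 1)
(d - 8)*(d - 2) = d^2 - 10*d + 16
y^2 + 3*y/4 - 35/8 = (y - 7/4)*(y + 5/2)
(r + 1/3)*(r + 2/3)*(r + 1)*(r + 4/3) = r^4 + 10*r^3/3 + 35*r^2/9 + 50*r/27 + 8/27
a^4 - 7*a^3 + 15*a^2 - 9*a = a*(a - 3)^2*(a - 1)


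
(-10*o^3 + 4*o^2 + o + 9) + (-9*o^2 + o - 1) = -10*o^3 - 5*o^2 + 2*o + 8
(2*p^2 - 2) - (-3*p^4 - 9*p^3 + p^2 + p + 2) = 3*p^4 + 9*p^3 + p^2 - p - 4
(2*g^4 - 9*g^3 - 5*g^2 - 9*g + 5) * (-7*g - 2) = -14*g^5 + 59*g^4 + 53*g^3 + 73*g^2 - 17*g - 10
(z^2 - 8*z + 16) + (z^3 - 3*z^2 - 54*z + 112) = z^3 - 2*z^2 - 62*z + 128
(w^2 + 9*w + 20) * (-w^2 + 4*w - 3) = -w^4 - 5*w^3 + 13*w^2 + 53*w - 60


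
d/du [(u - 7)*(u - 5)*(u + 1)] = 3*u^2 - 22*u + 23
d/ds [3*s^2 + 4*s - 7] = 6*s + 4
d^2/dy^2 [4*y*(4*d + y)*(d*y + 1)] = 32*d^2 + 24*d*y + 8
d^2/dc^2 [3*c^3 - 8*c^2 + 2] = 18*c - 16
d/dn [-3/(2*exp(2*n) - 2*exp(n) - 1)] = (12*exp(n) - 6)*exp(n)/(-2*exp(2*n) + 2*exp(n) + 1)^2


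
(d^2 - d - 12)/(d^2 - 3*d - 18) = (d - 4)/(d - 6)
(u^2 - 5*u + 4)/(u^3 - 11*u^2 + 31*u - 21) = (u - 4)/(u^2 - 10*u + 21)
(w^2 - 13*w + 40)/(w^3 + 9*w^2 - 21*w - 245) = (w - 8)/(w^2 + 14*w + 49)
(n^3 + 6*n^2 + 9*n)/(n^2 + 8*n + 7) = n*(n^2 + 6*n + 9)/(n^2 + 8*n + 7)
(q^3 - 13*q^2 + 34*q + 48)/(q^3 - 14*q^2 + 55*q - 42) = (q^2 - 7*q - 8)/(q^2 - 8*q + 7)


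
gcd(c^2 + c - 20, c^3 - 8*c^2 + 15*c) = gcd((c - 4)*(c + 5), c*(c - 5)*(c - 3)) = 1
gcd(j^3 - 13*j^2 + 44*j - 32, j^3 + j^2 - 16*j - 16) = j - 4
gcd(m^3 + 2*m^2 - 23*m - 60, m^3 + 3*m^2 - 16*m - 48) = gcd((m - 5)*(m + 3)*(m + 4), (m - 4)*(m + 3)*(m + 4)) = m^2 + 7*m + 12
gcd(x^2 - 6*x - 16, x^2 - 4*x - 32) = x - 8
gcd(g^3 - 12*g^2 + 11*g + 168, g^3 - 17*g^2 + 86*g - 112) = g^2 - 15*g + 56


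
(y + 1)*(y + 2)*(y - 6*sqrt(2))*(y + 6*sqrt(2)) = y^4 + 3*y^3 - 70*y^2 - 216*y - 144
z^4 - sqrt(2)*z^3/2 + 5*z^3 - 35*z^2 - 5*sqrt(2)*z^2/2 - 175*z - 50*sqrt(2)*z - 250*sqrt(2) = (z + 5)*(z - 5*sqrt(2))*(z + 2*sqrt(2))*(z + 5*sqrt(2)/2)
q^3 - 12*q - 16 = (q - 4)*(q + 2)^2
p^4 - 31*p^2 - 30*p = p*(p - 6)*(p + 1)*(p + 5)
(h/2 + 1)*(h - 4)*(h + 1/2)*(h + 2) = h^4/2 + h^3/4 - 6*h^2 - 11*h - 4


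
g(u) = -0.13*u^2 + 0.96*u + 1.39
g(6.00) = 2.47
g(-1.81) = -0.77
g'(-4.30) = 2.08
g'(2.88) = 0.21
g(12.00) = -5.81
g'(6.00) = -0.60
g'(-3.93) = 1.98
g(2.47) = 2.97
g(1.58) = 2.58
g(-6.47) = -10.26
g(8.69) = -0.08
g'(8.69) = -1.30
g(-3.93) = -4.39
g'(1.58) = 0.55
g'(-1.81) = 1.43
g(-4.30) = -5.14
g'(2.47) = 0.32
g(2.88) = 3.08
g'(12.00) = -2.16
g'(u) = 0.96 - 0.26*u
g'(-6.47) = 2.64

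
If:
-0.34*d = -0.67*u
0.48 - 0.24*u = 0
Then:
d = 3.94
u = 2.00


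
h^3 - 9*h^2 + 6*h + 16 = (h - 8)*(h - 2)*(h + 1)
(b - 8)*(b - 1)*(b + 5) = b^3 - 4*b^2 - 37*b + 40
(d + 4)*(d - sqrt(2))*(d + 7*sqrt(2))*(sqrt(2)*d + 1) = sqrt(2)*d^4 + 4*sqrt(2)*d^3 + 13*d^3 - 8*sqrt(2)*d^2 + 52*d^2 - 32*sqrt(2)*d - 14*d - 56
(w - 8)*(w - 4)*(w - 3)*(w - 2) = w^4 - 17*w^3 + 98*w^2 - 232*w + 192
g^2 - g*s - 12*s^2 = (g - 4*s)*(g + 3*s)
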